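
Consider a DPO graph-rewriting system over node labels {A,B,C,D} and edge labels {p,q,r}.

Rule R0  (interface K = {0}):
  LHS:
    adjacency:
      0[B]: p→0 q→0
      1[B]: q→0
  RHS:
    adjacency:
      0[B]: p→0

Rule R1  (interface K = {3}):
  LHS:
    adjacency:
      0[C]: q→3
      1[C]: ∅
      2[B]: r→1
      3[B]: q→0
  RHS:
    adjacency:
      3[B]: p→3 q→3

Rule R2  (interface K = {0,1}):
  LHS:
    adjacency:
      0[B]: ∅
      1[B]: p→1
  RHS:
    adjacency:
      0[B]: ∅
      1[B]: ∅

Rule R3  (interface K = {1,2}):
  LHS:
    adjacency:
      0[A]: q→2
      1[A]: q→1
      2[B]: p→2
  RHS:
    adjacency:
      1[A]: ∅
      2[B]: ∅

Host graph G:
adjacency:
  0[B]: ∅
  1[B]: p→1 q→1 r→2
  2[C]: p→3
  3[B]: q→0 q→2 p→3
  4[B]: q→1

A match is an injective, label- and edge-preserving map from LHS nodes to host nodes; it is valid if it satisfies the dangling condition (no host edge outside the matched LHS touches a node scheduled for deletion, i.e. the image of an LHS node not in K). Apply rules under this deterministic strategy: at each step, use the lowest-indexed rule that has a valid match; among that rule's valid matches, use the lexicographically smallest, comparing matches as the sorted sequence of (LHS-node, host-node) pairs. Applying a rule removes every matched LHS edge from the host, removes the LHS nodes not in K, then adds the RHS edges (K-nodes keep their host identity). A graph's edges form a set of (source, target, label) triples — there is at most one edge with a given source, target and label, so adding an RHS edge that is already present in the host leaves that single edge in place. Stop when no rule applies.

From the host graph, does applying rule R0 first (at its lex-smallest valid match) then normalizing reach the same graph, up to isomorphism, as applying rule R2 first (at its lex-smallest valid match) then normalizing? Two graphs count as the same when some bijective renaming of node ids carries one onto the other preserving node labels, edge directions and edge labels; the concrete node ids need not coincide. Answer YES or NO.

branch R0-first: apply at {0↦1, 1↦4} → |E|=6, then 2 more step(s) → NF |V|=4 |E|=4 V={0:B, 1:B, 2:C, 3:B} E=1-r->2 2-p->3 3-q->0 3-q->2
branch R2-first: apply at {0↦0, 1↦1} → |E|=7, then 1 more step(s) → NF |V|=5 |E|=6 V={0:B, 1:B, 2:C, 3:B, 4:B} E=1-q->1 1-r->2 2-p->3 3-q->0 3-q->2 4-q->1
graphs not isomorphic

Answer: NO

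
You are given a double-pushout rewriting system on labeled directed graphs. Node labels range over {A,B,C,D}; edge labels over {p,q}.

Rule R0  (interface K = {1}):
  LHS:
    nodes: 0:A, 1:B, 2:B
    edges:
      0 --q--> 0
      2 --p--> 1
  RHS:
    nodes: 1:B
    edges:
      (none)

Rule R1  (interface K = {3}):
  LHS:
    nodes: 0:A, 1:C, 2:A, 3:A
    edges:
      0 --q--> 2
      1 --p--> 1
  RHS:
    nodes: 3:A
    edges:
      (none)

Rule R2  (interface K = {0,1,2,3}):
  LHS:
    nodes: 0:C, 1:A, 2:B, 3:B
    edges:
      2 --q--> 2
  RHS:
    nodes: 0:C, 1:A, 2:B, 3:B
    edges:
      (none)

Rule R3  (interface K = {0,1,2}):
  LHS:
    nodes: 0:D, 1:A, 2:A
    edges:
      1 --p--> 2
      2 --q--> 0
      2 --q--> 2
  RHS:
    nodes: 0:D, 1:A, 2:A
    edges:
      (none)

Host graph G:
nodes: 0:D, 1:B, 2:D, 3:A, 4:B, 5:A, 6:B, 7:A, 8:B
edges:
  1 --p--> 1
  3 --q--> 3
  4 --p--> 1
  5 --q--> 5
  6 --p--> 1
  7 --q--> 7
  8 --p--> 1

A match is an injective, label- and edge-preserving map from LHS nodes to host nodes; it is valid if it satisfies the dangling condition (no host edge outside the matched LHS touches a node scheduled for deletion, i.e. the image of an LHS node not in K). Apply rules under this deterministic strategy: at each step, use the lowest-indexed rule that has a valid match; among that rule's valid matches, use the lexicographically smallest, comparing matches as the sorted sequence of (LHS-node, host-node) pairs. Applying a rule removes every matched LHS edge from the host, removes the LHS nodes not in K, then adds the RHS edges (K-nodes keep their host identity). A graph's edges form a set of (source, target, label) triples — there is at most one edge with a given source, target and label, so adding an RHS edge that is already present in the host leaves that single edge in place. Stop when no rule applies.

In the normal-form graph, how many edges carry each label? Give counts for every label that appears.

initial: |V|=9 |E|=7  E = 1-p->1 3-q->3 4-p->1 5-q->5 6-p->1 7-q->7 8-p->1
step 1: apply R0 at {0↦3, 1↦1, 2↦4}  → |V|=7 |E|=5  E = 1-p->1 5-q->5 6-p->1 7-q->7 8-p->1
step 2: apply R0 at {0↦5, 1↦1, 2↦6}  → |V|=5 |E|=3  E = 1-p->1 7-q->7 8-p->1
step 3: apply R0 at {0↦7, 1↦1, 2↦8}  → |V|=3 |E|=1  E = 1-p->1
halt: no rule applies after step 3
NF edges: [(1, 1, 'p')]

Answer: p:1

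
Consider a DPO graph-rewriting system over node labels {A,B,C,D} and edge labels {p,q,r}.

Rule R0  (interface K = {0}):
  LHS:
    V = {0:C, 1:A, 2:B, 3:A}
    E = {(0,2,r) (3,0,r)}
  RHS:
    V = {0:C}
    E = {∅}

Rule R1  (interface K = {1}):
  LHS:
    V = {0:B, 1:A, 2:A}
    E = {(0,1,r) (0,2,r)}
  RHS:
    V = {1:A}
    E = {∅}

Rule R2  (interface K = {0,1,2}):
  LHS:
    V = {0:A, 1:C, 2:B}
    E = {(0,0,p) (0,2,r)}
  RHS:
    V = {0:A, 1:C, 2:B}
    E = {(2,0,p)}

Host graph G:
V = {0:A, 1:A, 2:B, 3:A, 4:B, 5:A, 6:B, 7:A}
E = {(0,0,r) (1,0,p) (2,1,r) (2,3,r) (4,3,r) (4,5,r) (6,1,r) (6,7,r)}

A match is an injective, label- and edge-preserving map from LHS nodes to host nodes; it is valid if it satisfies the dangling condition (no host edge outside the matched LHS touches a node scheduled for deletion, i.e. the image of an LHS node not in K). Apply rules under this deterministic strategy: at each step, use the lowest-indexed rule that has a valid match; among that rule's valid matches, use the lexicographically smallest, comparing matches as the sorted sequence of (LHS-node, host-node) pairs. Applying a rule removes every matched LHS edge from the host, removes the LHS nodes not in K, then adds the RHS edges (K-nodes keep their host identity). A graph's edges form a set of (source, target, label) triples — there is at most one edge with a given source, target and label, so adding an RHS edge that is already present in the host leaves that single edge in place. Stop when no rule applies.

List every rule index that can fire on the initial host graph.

Answer: [R1]

Rewrite trace:
R0: no valid match — LHS pattern not found
R1: 2 valid matches — {0↦4, 1↦3, 2↦5}, {0↦6, 1↦1, 2↦7}
R2: no valid match — LHS pattern not found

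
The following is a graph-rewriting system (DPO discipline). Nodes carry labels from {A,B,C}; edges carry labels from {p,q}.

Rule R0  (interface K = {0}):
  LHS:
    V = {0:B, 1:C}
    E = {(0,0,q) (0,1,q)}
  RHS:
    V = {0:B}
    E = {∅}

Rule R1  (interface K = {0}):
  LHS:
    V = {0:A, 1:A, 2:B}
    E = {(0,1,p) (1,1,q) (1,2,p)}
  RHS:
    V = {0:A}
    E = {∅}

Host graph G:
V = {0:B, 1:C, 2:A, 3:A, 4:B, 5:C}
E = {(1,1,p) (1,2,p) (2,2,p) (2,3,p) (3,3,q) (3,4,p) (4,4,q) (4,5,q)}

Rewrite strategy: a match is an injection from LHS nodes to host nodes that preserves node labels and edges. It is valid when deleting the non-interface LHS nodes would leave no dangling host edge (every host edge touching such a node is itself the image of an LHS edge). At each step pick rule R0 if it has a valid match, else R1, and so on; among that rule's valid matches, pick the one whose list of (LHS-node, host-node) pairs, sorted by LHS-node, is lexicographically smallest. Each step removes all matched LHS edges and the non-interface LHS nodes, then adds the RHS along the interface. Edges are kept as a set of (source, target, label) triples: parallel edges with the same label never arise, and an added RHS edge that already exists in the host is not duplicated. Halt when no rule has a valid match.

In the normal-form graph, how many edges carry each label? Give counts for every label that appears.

Answer: p:3

Derivation:
[0] host  ⇒  6 nodes, 8 edges  {1-p->1 1-p->2 2-p->2 2-p->3 3-q->3 3-p->4 4-q->4 4-q->5}
[1] R0 @ {0↦4, 1↦5}  ⇒  5 nodes, 6 edges  {1-p->1 1-p->2 2-p->2 2-p->3 3-q->3 3-p->4}
[2] R1 @ {0↦2, 1↦3, 2↦4}  ⇒  3 nodes, 3 edges  {1-p->1 1-p->2 2-p->2}
normal form: no rule applies after step 2
NF edges: [(1, 1, 'p'), (1, 2, 'p'), (2, 2, 'p')]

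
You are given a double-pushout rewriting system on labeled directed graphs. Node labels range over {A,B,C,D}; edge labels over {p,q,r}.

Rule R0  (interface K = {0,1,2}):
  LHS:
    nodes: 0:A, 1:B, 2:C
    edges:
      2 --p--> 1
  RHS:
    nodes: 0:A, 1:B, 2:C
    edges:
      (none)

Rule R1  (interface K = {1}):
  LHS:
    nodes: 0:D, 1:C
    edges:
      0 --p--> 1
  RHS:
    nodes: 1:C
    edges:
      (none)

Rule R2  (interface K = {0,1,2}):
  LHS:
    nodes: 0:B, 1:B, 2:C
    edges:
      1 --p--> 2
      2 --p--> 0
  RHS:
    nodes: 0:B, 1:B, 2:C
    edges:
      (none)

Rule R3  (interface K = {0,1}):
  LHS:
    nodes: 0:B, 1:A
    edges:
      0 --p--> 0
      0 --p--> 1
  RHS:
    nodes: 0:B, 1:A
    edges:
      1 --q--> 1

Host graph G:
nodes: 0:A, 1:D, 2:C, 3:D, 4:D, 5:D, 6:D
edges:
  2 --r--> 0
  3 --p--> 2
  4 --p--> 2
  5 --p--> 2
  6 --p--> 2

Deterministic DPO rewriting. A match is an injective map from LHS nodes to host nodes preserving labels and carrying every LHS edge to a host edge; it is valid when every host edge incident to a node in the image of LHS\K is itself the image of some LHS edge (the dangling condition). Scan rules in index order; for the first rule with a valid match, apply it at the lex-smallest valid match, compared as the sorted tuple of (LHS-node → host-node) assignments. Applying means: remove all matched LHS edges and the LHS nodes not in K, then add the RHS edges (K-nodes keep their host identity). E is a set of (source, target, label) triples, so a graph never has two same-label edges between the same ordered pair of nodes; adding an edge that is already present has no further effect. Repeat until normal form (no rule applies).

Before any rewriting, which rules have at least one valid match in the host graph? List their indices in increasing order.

R0: no valid match — LHS pattern not found
R1: 4 valid matches — {0↦3, 1↦2}, {0↦4, 1↦2}, {0↦5, 1↦2} (+1 more)
R2: no valid match — LHS pattern not found
R3: no valid match — LHS pattern not found

Answer: [R1]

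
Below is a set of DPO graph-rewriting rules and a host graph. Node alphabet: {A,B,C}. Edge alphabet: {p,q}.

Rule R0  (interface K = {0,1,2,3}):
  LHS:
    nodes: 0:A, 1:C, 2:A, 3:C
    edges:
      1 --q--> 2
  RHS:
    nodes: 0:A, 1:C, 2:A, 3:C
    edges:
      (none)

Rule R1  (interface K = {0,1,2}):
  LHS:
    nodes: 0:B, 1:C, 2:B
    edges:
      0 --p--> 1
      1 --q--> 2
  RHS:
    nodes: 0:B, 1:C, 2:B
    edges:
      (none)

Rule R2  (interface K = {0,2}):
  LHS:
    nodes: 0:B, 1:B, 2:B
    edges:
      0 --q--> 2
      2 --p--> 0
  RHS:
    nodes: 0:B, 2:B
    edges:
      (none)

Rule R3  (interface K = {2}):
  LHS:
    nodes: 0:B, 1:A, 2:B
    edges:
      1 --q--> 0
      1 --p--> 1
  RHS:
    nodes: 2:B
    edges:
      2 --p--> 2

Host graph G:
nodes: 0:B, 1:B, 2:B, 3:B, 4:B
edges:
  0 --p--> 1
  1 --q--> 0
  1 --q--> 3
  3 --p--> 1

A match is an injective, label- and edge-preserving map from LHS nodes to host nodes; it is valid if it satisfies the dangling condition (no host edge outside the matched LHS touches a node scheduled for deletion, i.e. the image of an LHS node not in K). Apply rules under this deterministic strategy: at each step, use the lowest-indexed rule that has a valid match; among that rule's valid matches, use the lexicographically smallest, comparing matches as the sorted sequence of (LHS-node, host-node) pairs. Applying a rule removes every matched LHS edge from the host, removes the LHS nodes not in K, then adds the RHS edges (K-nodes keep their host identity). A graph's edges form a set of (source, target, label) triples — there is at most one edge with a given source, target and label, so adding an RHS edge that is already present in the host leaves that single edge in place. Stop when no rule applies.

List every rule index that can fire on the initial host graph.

Answer: [R2]

Derivation:
R0: no valid match — LHS pattern not found
R1: no valid match — LHS pattern not found
R2: 4 valid matches — {0↦1, 1↦2, 2↦0}, {0↦1, 1↦2, 2↦3}, {0↦1, 1↦4, 2↦0} (+1 more)
R3: no valid match — LHS pattern not found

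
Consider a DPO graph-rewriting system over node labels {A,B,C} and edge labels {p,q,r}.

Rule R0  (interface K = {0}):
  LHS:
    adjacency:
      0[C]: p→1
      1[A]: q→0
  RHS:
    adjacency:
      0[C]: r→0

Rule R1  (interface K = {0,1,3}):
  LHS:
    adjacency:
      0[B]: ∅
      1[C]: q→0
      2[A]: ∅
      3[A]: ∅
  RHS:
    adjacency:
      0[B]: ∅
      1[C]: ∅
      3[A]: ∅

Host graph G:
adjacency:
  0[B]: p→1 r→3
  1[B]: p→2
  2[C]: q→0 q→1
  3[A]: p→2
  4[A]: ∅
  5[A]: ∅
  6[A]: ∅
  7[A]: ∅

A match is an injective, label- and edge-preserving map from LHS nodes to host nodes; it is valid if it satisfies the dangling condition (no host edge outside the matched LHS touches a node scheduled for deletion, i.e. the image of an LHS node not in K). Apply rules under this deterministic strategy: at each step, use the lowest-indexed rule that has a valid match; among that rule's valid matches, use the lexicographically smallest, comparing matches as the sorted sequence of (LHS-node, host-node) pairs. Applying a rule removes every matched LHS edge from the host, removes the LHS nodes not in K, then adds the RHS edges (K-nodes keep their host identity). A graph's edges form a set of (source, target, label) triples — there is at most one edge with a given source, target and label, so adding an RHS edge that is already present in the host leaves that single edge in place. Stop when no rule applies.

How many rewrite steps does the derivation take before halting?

initial: |V|=8 |E|=6  E = 0-p->1 0-r->3 1-p->2 2-q->0 2-q->1 3-p->2
step 1: apply R1 at {0↦0, 1↦2, 2↦4, 3↦3}  → |V|=7 |E|=5  E = 0-p->1 0-r->3 1-p->2 2-q->1 3-p->2
step 2: apply R1 at {0↦1, 1↦2, 2↦5, 3↦3}  → |V|=6 |E|=4  E = 0-p->1 0-r->3 1-p->2 3-p->2
halt: no rule applies after step 2

Answer: 2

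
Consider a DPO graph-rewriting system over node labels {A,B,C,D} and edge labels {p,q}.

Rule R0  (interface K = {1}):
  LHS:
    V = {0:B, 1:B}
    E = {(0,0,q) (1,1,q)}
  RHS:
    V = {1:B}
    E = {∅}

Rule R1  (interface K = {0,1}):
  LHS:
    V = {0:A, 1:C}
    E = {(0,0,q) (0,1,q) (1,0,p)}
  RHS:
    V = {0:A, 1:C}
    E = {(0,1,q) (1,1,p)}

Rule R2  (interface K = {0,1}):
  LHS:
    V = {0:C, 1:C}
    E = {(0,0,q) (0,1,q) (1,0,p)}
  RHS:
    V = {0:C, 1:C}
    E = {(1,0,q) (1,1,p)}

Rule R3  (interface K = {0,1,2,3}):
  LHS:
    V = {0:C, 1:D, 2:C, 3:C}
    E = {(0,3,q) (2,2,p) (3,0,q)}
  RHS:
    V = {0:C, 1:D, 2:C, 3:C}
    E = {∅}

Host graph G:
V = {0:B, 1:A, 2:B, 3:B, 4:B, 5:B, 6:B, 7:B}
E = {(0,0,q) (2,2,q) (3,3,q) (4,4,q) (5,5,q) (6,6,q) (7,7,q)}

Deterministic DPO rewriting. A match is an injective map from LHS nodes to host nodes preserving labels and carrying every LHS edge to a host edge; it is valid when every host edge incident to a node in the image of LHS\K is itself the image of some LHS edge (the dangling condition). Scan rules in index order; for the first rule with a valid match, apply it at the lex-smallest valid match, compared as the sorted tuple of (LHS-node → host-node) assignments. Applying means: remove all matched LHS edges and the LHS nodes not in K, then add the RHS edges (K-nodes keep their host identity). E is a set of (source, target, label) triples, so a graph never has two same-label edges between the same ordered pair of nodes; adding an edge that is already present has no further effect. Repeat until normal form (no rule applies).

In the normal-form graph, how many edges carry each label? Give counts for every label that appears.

Answer: q:1

Derivation:
start.  V:8 E:7  edges: 0-q->0 2-q->2 3-q->3 4-q->4 5-q->5 6-q->6 7-q->7
1. fire R0 via {0↦0, 1↦2}  →  V:7 E:5  edges: 3-q->3 4-q->4 5-q->5 6-q->6 7-q->7
2. fire R0 via {0↦3, 1↦4}  →  V:6 E:3  edges: 5-q->5 6-q->6 7-q->7
3. fire R0 via {0↦5, 1↦6}  →  V:5 E:1  edges: 7-q->7
normal form: no rule applies after step 3
NF edges: [(7, 7, 'q')]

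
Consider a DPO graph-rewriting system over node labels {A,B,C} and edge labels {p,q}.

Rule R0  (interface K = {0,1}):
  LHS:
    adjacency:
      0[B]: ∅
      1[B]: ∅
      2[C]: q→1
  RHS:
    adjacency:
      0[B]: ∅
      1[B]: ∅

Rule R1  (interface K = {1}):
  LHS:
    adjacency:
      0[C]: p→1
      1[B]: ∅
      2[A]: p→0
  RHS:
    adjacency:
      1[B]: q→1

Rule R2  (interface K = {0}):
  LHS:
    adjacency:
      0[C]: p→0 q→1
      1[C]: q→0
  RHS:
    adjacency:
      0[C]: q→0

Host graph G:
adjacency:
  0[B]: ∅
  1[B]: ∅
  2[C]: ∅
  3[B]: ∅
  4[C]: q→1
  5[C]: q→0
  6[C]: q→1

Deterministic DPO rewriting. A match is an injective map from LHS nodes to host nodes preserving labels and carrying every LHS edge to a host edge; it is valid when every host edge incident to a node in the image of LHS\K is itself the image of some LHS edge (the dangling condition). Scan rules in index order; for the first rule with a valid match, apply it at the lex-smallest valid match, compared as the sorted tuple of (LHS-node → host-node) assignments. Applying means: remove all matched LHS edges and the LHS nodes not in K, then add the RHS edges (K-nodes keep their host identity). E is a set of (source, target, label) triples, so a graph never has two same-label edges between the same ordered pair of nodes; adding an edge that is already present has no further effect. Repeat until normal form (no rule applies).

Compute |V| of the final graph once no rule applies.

[0] host  ⇒  7 nodes, 3 edges  {4-q->1 5-q->0 6-q->1}
[1] R0 @ {0↦0, 1↦1, 2↦4}  ⇒  6 nodes, 2 edges  {5-q->0 6-q->1}
[2] R0 @ {0↦0, 1↦1, 2↦6}  ⇒  5 nodes, 1 edges  {5-q->0}
[3] R0 @ {0↦1, 1↦0, 2↦5}  ⇒  4 nodes, 0 edges  {∅}
final graph: no rule applies after step 3
NF nodes: {0:B, 1:B, 2:C, 3:B}

Answer: 4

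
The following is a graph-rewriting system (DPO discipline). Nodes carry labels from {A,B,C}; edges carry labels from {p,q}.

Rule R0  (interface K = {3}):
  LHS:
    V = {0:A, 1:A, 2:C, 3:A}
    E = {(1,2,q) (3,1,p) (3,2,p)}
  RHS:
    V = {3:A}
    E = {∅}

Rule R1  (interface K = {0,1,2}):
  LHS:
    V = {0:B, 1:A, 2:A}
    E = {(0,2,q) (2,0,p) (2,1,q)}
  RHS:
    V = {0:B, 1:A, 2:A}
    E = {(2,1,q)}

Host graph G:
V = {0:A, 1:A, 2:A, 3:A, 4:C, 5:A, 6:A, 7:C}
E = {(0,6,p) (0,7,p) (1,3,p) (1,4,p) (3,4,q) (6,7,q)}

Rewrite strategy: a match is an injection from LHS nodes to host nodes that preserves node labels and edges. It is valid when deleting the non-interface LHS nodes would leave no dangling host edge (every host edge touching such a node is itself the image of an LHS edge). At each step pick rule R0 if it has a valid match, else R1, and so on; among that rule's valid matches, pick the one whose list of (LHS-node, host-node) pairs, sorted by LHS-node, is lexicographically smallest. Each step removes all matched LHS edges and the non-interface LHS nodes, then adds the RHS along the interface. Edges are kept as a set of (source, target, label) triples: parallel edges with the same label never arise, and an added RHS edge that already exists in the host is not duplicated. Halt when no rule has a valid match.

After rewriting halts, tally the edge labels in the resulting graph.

start.  V:8 E:6  edges: 0-p->6 0-p->7 1-p->3 1-p->4 3-q->4 6-q->7
1. fire R0 via {0↦2, 1↦3, 2↦4, 3↦1}  →  V:5 E:3  edges: 0-p->6 0-p->7 6-q->7
2. fire R0 via {0↦1, 1↦6, 2↦7, 3↦0}  →  V:2 E:0  edges: ∅
final graph: no rule applies after step 2
NF edges: []

Answer: (no edges)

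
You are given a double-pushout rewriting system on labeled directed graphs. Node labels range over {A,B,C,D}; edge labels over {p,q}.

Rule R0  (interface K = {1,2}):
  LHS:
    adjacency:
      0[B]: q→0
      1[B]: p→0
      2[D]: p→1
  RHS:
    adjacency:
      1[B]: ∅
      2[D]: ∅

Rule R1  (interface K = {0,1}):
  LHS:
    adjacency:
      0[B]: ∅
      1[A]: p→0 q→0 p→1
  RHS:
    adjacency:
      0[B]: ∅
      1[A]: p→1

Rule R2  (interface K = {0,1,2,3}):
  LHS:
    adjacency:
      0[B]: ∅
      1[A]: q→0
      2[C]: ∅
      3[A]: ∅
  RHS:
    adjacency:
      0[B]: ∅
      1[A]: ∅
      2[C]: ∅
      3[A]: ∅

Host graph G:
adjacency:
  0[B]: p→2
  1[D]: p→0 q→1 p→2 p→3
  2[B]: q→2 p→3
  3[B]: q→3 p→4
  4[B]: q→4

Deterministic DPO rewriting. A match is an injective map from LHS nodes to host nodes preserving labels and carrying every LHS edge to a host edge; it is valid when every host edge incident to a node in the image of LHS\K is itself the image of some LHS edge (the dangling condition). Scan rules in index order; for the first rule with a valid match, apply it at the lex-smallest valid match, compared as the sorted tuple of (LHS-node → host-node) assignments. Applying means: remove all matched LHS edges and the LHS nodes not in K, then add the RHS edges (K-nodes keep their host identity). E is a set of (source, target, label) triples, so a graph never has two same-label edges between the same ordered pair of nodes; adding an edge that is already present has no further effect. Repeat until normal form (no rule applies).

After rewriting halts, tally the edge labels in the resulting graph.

[0] host  ⇒  5 nodes, 10 edges  {0-p->2 1-p->0 1-q->1 1-p->2 1-p->3 2-q->2 2-p->3 3-q->3 3-p->4 4-q->4}
[1] R0 @ {0↦4, 1↦3, 2↦1}  ⇒  4 nodes, 7 edges  {0-p->2 1-p->0 1-q->1 1-p->2 2-q->2 2-p->3 3-q->3}
[2] R0 @ {0↦3, 1↦2, 2↦1}  ⇒  3 nodes, 4 edges  {0-p->2 1-p->0 1-q->1 2-q->2}
[3] R0 @ {0↦2, 1↦0, 2↦1}  ⇒  2 nodes, 1 edges  {1-q->1}
final graph: no rule applies after step 3
NF edges: [(1, 1, 'q')]

Answer: q:1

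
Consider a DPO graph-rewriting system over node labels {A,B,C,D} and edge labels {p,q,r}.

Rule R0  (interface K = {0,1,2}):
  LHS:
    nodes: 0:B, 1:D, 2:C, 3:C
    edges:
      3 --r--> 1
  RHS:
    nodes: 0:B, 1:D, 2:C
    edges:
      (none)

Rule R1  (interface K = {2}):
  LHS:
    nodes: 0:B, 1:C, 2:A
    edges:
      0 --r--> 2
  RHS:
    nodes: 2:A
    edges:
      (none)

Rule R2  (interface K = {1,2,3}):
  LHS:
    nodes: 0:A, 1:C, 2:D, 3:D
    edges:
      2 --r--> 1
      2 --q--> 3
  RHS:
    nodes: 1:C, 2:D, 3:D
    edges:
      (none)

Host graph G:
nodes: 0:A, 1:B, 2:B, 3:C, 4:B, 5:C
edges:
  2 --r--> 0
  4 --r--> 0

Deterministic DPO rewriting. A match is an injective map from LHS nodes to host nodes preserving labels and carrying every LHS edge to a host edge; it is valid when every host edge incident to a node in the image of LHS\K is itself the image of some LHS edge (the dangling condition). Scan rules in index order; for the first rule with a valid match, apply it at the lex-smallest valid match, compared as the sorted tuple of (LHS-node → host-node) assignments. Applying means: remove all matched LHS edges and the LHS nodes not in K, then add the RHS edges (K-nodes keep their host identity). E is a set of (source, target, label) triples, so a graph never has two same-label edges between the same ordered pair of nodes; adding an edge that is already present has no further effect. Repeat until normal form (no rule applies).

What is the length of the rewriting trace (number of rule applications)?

Answer: 2

Steps:
start.  V:6 E:2  edges: 2-r->0 4-r->0
1. fire R1 via {0↦2, 1↦3, 2↦0}  →  V:4 E:1  edges: 4-r->0
2. fire R1 via {0↦4, 1↦5, 2↦0}  →  V:2 E:0  edges: ∅
halt: no rule applies after step 2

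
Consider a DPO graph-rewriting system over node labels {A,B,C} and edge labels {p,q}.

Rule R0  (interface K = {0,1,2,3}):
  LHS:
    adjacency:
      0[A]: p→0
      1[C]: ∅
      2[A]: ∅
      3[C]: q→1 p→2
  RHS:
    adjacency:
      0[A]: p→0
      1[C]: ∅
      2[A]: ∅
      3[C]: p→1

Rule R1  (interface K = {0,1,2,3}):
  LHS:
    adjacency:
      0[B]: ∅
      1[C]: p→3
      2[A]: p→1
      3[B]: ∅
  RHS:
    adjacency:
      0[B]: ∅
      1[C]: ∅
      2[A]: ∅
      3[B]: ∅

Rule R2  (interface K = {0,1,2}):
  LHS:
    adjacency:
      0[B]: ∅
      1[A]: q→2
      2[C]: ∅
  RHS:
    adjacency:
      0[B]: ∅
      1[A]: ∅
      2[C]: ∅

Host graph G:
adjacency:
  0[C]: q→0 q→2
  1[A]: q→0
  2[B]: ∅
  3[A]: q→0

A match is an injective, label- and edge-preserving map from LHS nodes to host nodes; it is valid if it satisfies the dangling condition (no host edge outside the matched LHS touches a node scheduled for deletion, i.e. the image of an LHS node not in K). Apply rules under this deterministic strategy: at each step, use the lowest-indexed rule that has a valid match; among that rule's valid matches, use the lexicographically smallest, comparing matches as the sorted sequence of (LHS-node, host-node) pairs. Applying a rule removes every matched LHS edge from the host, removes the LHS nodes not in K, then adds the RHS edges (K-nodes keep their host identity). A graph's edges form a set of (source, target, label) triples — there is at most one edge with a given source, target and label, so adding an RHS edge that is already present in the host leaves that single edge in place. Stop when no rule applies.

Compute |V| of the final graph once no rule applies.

Answer: 4

Derivation:
start.  V:4 E:4  edges: 0-q->0 0-q->2 1-q->0 3-q->0
1. fire R2 via {0↦2, 1↦1, 2↦0}  →  V:4 E:3  edges: 0-q->0 0-q->2 3-q->0
2. fire R2 via {0↦2, 1↦3, 2↦0}  →  V:4 E:2  edges: 0-q->0 0-q->2
halt: no rule applies after step 2
NF nodes: {0:C, 1:A, 2:B, 3:A}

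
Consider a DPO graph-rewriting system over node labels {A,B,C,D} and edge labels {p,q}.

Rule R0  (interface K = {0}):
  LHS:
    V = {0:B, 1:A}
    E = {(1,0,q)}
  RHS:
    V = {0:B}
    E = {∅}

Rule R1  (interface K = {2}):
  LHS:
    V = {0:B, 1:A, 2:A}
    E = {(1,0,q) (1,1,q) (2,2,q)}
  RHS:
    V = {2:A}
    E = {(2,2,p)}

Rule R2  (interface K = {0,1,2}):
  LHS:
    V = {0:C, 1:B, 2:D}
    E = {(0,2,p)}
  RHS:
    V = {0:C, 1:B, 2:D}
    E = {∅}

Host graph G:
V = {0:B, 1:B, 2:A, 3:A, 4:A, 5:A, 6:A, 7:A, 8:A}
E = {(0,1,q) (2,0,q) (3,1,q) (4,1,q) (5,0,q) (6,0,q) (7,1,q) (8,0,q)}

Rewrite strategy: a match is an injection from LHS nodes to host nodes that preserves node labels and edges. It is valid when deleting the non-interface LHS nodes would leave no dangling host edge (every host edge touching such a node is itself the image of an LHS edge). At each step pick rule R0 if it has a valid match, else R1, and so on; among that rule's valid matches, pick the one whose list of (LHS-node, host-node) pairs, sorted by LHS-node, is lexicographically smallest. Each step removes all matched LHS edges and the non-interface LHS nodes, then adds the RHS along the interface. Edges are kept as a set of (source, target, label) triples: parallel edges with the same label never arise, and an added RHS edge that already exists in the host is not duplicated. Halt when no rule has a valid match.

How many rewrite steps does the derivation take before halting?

start.  V:9 E:8  edges: 0-q->1 2-q->0 3-q->1 4-q->1 5-q->0 6-q->0 7-q->1 8-q->0
1. fire R0 via {0↦0, 1↦2}  →  V:8 E:7  edges: 0-q->1 3-q->1 4-q->1 5-q->0 6-q->0 7-q->1 8-q->0
2. fire R0 via {0↦0, 1↦5}  →  V:7 E:6  edges: 0-q->1 3-q->1 4-q->1 6-q->0 7-q->1 8-q->0
3. fire R0 via {0↦0, 1↦6}  →  V:6 E:5  edges: 0-q->1 3-q->1 4-q->1 7-q->1 8-q->0
4. fire R0 via {0↦0, 1↦8}  →  V:5 E:4  edges: 0-q->1 3-q->1 4-q->1 7-q->1
5. fire R0 via {0↦1, 1↦3}  →  V:4 E:3  edges: 0-q->1 4-q->1 7-q->1
6. fire R0 via {0↦1, 1↦4}  →  V:3 E:2  edges: 0-q->1 7-q->1
7. fire R0 via {0↦1, 1↦7}  →  V:2 E:1  edges: 0-q->1
final graph: no rule applies after step 7

Answer: 7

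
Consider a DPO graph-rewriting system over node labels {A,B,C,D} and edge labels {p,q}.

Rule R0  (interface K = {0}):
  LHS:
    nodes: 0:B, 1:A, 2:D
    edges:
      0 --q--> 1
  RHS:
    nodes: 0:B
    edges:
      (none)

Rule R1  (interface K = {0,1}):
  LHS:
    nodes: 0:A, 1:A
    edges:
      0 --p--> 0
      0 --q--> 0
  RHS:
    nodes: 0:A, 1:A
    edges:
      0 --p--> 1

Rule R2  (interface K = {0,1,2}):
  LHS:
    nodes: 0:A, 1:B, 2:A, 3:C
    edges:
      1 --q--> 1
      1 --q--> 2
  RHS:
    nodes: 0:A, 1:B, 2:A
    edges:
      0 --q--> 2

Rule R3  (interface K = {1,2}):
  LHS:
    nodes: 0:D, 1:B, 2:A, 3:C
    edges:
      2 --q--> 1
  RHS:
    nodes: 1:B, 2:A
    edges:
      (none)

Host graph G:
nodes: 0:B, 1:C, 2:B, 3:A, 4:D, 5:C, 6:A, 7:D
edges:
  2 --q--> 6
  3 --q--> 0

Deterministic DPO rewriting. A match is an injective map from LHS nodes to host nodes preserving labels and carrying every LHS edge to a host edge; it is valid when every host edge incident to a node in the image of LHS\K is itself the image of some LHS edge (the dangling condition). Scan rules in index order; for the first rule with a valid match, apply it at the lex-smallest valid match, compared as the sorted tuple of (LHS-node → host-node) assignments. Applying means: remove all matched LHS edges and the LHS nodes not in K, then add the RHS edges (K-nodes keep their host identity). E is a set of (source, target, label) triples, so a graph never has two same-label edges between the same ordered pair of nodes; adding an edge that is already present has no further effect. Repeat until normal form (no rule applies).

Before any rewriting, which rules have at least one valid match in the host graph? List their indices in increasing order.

Answer: [R0,R3]

Rewrite trace:
R0: 2 valid matches — {0↦2, 1↦6, 2↦4}, {0↦2, 1↦6, 2↦7}
R1: no valid match — LHS pattern not found
R2: no valid match — LHS pattern not found
R3: 4 valid matches — {0↦4, 1↦0, 2↦3, 3↦1}, {0↦4, 1↦0, 2↦3, 3↦5}, {0↦7, 1↦0, 2↦3, 3↦1} (+1 more)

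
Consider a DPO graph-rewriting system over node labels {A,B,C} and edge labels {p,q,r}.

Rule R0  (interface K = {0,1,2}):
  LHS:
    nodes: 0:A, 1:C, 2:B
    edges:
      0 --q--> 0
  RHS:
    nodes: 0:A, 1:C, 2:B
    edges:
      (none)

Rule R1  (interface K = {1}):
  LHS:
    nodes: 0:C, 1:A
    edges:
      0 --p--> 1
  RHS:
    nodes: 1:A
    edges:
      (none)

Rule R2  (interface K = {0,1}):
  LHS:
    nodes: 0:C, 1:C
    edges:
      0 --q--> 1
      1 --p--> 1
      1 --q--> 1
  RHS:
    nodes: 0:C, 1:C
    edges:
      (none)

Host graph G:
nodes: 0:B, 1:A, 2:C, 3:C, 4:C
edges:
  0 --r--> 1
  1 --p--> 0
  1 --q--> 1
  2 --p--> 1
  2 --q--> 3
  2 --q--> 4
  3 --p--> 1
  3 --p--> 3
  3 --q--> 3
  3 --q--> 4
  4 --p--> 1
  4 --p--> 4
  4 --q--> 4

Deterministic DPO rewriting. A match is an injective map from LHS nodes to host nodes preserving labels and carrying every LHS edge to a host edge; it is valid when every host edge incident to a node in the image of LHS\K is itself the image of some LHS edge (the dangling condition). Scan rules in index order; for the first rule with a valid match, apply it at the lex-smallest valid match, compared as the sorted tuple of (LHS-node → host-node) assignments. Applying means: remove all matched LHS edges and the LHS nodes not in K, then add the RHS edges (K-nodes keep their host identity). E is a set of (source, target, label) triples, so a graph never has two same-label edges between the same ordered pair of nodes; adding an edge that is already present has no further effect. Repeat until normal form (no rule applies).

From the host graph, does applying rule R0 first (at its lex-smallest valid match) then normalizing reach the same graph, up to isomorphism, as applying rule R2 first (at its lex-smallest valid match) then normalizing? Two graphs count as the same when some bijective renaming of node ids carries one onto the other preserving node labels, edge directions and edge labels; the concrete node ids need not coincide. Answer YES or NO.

branch R0-first: apply at {0↦1, 1↦2, 2↦0} → |E|=12, then 3 more step(s) → NF |V|=4 |E|=5 V={0:B, 1:A, 3:C, 4:C} E=0-r->1 1-p->0 3-p->1 3-q->4 4-p->1
branch R2-first: apply at {0↦2, 1↦3} → |E|=10, then 3 more step(s) → NF |V|=4 |E|=5 V={0:B, 1:A, 3:C, 4:C} E=0-r->1 1-p->0 3-p->1 3-q->4 4-p->1
graphs isomorphic (equal up to label-preserving node renaming)

Answer: YES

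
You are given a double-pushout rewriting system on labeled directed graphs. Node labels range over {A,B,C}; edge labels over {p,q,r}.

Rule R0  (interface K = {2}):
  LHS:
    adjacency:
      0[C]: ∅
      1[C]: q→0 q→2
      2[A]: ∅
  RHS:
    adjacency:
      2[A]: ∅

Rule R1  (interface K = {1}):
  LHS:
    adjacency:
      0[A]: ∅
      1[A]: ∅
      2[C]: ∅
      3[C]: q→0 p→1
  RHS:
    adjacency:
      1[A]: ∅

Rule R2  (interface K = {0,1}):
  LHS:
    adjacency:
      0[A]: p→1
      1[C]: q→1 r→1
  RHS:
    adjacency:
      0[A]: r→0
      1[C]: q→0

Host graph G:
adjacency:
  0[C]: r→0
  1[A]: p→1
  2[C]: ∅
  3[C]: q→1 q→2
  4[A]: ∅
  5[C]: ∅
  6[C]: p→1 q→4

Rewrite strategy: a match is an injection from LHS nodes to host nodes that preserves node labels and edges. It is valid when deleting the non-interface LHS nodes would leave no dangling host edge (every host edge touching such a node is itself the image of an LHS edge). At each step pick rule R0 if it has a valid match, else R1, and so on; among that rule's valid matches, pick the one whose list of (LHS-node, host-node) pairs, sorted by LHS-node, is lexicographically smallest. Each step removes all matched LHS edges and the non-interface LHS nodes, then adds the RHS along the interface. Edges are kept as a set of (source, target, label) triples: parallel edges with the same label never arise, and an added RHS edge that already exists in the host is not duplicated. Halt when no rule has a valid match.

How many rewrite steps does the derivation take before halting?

initial: |V|=7 |E|=6  E = 0-r->0 1-p->1 3-q->1 3-q->2 6-p->1 6-q->4
step 1: apply R0 at {0↦2, 1↦3, 2↦1}  → |V|=5 |E|=4  E = 0-r->0 1-p->1 6-p->1 6-q->4
step 2: apply R1 at {0↦4, 1↦1, 2↦5, 3↦6}  → |V|=2 |E|=2  E = 0-r->0 1-p->1
final graph: no rule applies after step 2

Answer: 2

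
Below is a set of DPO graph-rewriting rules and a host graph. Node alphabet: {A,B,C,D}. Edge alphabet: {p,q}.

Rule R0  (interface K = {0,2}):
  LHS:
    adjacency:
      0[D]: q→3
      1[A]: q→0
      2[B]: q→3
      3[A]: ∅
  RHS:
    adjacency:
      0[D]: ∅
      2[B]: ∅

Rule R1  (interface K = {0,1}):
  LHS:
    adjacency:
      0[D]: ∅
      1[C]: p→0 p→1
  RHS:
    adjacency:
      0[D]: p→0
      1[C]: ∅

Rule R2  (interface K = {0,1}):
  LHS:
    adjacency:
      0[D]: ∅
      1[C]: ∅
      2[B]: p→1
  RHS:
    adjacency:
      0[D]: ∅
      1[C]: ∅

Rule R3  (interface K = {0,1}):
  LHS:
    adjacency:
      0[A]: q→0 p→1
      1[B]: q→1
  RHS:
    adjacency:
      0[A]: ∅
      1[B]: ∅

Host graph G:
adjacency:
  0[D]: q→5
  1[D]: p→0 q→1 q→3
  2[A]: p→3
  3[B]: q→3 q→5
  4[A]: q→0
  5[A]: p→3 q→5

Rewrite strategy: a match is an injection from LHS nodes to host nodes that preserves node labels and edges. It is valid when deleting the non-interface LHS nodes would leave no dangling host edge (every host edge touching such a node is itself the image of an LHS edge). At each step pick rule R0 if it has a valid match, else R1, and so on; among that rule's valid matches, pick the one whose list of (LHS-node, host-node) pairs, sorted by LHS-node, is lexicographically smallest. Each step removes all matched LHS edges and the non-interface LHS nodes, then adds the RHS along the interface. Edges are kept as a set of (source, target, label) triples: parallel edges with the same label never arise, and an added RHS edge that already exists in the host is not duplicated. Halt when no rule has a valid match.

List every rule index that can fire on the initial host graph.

R0: no valid match — 1 raw match, all fail dangling condition
R1: no valid match — LHS pattern not found
R2: no valid match — LHS pattern not found
R3: 1 valid match — {0↦5, 1↦3}

Answer: [R3]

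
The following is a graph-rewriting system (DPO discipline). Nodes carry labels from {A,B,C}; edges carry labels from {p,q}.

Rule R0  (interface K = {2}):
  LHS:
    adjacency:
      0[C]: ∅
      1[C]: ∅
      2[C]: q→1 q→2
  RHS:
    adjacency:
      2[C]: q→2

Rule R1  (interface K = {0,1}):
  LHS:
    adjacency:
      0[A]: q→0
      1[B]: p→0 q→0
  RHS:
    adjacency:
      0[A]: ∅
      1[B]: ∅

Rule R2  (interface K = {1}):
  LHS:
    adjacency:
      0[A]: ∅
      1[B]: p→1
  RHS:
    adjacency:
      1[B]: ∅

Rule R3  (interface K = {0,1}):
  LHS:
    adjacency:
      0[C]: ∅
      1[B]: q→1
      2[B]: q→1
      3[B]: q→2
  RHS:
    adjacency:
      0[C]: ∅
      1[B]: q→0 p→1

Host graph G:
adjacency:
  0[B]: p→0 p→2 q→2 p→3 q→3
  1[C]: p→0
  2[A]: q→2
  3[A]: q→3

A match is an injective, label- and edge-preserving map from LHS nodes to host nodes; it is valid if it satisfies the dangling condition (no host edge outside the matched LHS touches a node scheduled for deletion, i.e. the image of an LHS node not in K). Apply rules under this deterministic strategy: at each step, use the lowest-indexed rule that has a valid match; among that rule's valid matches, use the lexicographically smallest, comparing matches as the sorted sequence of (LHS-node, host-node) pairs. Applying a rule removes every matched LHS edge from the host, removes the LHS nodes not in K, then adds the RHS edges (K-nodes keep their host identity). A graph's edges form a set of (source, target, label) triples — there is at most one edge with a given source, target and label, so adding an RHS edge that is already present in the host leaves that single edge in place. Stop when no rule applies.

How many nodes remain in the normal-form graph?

initial: |V|=4 |E|=8  E = 0-p->0 0-p->2 0-q->2 0-p->3 0-q->3 1-p->0 2-q->2 3-q->3
step 1: apply R1 at {0↦2, 1↦0}  → |V|=4 |E|=5  E = 0-p->0 0-p->3 0-q->3 1-p->0 3-q->3
step 2: apply R1 at {0↦3, 1↦0}  → |V|=4 |E|=2  E = 0-p->0 1-p->0
step 3: apply R2 at {0↦2, 1↦0}  → |V|=3 |E|=1  E = 1-p->0
final graph: no rule applies after step 3
NF nodes: {0:B, 1:C, 3:A}

Answer: 3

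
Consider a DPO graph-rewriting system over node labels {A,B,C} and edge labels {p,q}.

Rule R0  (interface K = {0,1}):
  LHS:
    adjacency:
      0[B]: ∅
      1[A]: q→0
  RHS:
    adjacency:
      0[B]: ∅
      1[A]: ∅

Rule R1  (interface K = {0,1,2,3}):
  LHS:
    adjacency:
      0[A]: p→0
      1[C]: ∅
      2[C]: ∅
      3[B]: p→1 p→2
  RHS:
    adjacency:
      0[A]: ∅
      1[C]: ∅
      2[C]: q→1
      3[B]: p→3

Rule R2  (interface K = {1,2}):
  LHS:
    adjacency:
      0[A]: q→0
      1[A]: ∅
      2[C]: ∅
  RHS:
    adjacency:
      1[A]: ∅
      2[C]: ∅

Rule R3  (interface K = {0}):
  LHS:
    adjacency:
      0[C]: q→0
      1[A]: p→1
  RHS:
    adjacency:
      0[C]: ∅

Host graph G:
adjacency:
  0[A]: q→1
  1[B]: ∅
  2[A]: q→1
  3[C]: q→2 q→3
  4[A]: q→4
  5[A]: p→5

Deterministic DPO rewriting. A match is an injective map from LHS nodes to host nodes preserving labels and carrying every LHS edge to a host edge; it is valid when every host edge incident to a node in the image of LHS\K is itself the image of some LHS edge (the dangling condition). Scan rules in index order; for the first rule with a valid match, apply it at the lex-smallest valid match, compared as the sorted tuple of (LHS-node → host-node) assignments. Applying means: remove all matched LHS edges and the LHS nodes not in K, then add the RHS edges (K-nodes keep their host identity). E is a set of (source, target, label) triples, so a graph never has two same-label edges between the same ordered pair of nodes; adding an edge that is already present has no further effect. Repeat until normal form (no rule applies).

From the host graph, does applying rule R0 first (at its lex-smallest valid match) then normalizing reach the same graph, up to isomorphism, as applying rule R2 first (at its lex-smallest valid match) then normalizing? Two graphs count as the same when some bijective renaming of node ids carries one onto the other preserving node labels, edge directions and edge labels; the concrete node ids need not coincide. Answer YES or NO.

branch R0-first: apply at {0↦1, 1↦0} → |E|=5, then 3 more step(s) → NF |V|=4 |E|=1 V={0:A, 1:B, 2:A, 3:C} E=3-q->2
branch R2-first: apply at {0↦4, 1↦0, 2↦3} → |E|=5, then 3 more step(s) → NF |V|=4 |E|=1 V={0:A, 1:B, 2:A, 3:C} E=3-q->2
graphs isomorphic (equal up to label-preserving node renaming)

Answer: YES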